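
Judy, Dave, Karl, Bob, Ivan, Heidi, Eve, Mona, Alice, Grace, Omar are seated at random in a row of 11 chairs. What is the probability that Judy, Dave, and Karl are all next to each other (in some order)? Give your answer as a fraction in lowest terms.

There are 11! = 39916800 arrangements.
Treat the three as one block: 9! placements × 3! orders within the block = 362880·6 = 2177280.
Probability = 2177280/39916800 = 3/55.

3/55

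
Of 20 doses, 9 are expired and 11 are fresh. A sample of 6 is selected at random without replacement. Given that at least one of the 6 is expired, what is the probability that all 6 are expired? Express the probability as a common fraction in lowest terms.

14/6383

Work in counts. Selections with at least one expired: C(20,6) − C(11,6) = 38760 − 462 = 38298.
Of those, selections where all 6 are expired: C(9,6) = 84.
Conditional probability = 84/38298 = 14/6383.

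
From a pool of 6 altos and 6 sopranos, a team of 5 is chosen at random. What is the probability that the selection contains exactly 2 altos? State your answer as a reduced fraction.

The sample space is all 5-subsets of the 12: C(12,5) = 792.
Selections with exactly 2 altos: choose 2 of the 6 altos and 3 of the 6 sopranos, C(6,2)·C(6,3) = 15·20 = 300.
Probability = 300/792 = 25/66.

25/66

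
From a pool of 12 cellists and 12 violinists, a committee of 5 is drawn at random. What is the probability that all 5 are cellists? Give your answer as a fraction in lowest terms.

3/161

There are C(24,5) = 42504 possible selections.
Selections with all cellists: C(12,5) = 792.
Probability = 792/42504 = 3/161.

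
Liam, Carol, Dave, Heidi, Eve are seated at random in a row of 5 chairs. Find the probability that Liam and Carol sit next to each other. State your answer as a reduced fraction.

There are 5! = 120 arrangements.
Treat Liam and Carol as a block: 4! arrangements of the blocks × 2 orders within the block = 2·24 = 48.
Probability = 48/120 = 2/5.

2/5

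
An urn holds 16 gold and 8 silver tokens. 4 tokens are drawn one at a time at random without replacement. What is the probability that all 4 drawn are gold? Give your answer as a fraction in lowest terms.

Multiply the conditional probabilities at each draw: 16/24 · 15/23 · 14/22 · 13/21 = 43680/255024 = 130/759.

130/759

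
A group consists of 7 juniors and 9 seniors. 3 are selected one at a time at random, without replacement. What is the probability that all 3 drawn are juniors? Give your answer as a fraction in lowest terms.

1/16

Multiply the conditional probabilities at each draw: 7/16 · 6/15 · 5/14 = 210/3360 = 1/16.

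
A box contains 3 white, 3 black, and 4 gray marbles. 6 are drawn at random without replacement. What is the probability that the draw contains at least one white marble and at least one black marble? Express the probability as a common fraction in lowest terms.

14/15

There are C(10,6) = 210 possible draws.
By inclusion-exclusion on the complements, draws missing all white or all black: C(7,6) + C(7,6) − C(4,6) = 7 + 7 − 0 = 14.
So draws with at least one of each: 210 − 14 = 196, probability 196/210 = 14/15.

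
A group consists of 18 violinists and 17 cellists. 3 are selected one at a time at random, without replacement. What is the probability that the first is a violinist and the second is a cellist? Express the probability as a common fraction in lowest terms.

Multiply the conditional probabilities at each draw: 18/35 · 17/34 = 306/1190 = 9/35.

9/35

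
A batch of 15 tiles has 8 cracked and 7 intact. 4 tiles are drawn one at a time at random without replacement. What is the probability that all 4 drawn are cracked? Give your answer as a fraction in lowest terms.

2/39

Multiply the conditional probabilities at each draw: 8/15 · 7/14 · 6/13 · 5/12 = 1680/32760 = 2/39.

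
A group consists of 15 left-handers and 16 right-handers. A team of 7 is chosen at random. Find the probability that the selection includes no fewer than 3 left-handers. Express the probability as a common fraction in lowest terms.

Total selections: C(31,7) = 2629575.
Count the complement (fewer than 3 left-handers): C(15,0)·C(16,7) + C(15,1)·C(16,6) + C(15,2)·C(16,5) = 11440 + 120120 + 458640 = 590200.
Probability = 1 − 590200/2629575 = 2039375/2629575 = 6275/8091.

6275/8091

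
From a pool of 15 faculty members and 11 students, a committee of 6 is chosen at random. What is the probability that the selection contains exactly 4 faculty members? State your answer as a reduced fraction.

15/46

There are C(26,6) = 230230 ways to choose 6 from 26.
Selections with exactly 4 faculty members: choose 4 of the 15 faculty members and 2 of the 11 students, C(15,4)·C(11,2) = 1365·55 = 75075.
Probability = 75075/230230 = 15/46.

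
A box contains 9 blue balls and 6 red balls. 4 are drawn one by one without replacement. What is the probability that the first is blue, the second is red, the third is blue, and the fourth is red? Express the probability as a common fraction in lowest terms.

6/91

Multiply the conditional probabilities at each draw: 9/15 · 6/14 · 8/13 · 5/12 = 2160/32760 = 6/91.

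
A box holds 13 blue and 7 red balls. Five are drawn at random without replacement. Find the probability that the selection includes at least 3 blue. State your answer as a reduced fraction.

6149/7752

There are C(20,5) = 15504 ways to choose the 5.
Favorable selections (at least 3 blue): C(13,3)·C(7,2) + C(13,4)·C(7,1) + C(13,5)·C(7,0) = 6006 + 5005 + 1287 = 12298.
Probability = 12298/15504 = 6149/7752.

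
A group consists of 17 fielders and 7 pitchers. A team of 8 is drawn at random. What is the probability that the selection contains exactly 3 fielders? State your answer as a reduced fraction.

The sample space is all 8-subsets of the 24: C(24,8) = 735471.
Selections with exactly 3 fielders: choose 3 of the 17 fielders and 5 of the 7 pitchers, C(17,3)·C(7,5) = 680·21 = 14280.
Probability = 14280/735471 = 280/14421.

280/14421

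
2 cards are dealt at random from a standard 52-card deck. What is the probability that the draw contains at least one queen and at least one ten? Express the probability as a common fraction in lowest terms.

8/663

There are C(52,2) = 1326 possible draws.
By inclusion-exclusion on the complements, draws missing all queens or all tens: C(48,2) + C(48,2) − C(44,2) = 1128 + 1128 − 946 = 1310.
So draws with at least one of each: 1326 − 1310 = 16, probability 16/1326 = 8/663.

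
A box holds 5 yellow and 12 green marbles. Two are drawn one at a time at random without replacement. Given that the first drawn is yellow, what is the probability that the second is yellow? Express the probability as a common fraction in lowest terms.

After removing one yellow, 16 remain: 4 yellow and 12 green.
So the probability the next is yellow is 4/16 = 1/4.

1/4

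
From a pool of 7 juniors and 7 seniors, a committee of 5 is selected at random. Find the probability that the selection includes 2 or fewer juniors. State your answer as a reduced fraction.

1/2

There are C(14,5) = 2002 ways to choose the 5.
Favorable selections (2 or fewer juniors): C(7,0)·C(7,5) + C(7,1)·C(7,4) + C(7,2)·C(7,3) = 21 + 245 + 735 = 1001.
Probability = 1001/2002 = 1/2.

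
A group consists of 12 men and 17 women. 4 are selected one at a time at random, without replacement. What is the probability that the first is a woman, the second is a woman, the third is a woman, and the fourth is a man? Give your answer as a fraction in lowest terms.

680/7917

Multiply the conditional probabilities at each draw: 17/29 · 16/28 · 15/27 · 12/26 = 48960/570024 = 680/7917.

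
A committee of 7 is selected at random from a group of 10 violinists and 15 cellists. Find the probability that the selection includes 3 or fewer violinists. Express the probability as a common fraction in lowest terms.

17771/24035

There are C(25,7) = 480700 ways to choose the 7.
Favorable selections (3 or fewer violinists): C(10,0)·C(15,7) + C(10,1)·C(15,6) + C(10,2)·C(15,5) + C(10,3)·C(15,4) = 6435 + 50050 + 135135 + 163800 = 355420.
Probability = 355420/480700 = 17771/24035.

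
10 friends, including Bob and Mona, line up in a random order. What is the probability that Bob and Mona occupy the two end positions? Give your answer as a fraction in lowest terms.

1/45

There are 10! = 3628800 arrangements.
Place Bob and Mona at the ends in 2 ways, arrange the remaining 8 in 8! = 40320 ways: 2·40320 = 80640.
Probability = 80640/3628800 = 1/45.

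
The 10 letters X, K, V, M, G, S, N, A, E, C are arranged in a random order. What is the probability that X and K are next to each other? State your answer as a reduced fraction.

There are 10! = 3628800 arrangements.
Treat X and K as a block: 9! arrangements of the blocks × 2 orders within the block = 2·362880 = 725760.
Probability = 725760/3628800 = 1/5.

1/5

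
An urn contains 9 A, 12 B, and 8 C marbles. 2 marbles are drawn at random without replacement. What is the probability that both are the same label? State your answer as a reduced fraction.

There are C(29,2) = 406 ways to draw 2 marbles.
All same label: C(9,2) + C(12,2) + C(8,2) = 36 + 66 + 28 = 130.
Probability = 130/406 = 65/203.

65/203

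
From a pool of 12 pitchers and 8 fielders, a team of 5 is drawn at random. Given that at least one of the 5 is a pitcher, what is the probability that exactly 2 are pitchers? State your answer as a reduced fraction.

462/1931

Work in counts. Selections with at least one pitcher: C(20,5) − C(8,5) = 15504 − 56 = 15448.
Of those, selections where exactly 2 are pitchers: C(12,2)·C(8,3) = 66·56 = 3696.
Conditional probability = 3696/15448 = 462/1931.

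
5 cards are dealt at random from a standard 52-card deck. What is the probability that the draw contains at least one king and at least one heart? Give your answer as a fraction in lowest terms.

229297/866320

There are C(52,5) = 2598960 possible draws.
By inclusion-exclusion on the complements, draws missing all kings or all hearts: C(48,5) + C(39,5) − C(36,5) = 1712304 + 575757 − 376992 = 1911069.
So draws with at least one of each: 2598960 − 1911069 = 687891, probability 687891/2598960 = 229297/866320.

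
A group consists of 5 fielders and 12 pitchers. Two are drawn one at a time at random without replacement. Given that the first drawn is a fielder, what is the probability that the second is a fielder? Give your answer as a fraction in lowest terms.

After removing one fielder, 16 remain: 4 fielders and 12 pitchers.
So the probability the next is a fielder is 4/16 = 1/4.

1/4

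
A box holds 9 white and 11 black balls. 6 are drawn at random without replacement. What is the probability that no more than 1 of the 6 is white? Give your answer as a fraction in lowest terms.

77/646

There are C(20,6) = 38760 ways to choose the 6.
Favorable selections (no more than 1 white): C(9,0)·C(11,6) + C(9,1)·C(11,5) = 462 + 4158 = 4620.
Probability = 4620/38760 = 77/646.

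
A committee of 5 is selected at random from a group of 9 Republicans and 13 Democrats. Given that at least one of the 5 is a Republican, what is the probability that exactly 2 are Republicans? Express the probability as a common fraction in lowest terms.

Work in counts. Selections with at least one Republican: C(22,5) − C(13,5) = 26334 − 1287 = 25047.
Of those, selections where exactly 2 are Republicans: C(9,2)·C(13,3) = 36·286 = 10296.
Conditional probability = 10296/25047 = 104/253.

104/253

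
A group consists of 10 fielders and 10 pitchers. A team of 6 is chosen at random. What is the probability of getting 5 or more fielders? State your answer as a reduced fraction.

Total selections: C(20,6) = 38760.
Favorable selections (5 or more fielders): C(10,5)·C(10,1) + C(10,6)·C(10,0) = 2520 + 210 = 2730.
Probability = 2730/38760 = 91/1292.

91/1292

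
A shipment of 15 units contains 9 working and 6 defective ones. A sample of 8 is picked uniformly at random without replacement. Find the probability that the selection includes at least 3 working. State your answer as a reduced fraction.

711/715

Total selections: C(15,8) = 6435.
The complement is exactly 2 working: C(9,2)·C(6,6) = 36.
Probability = 1 − 36/6435 = 6399/6435 = 711/715.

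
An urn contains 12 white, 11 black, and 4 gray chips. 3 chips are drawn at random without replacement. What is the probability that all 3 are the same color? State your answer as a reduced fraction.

389/2925

There are C(27,3) = 2925 ways to draw 3 chips.
All same color: C(12,3) + C(11,3) + C(4,3) = 220 + 165 + 4 = 389.
Probability = 389/2925.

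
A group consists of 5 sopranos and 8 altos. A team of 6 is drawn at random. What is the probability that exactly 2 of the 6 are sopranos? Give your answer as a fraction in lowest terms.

There are C(13,6) = 1716 ways to choose 6 from 13.
Selections with exactly 2 sopranos: choose 2 of the 5 sopranos and 4 of the 8 altos, C(5,2)·C(8,4) = 10·70 = 700.
Probability = 700/1716 = 175/429.

175/429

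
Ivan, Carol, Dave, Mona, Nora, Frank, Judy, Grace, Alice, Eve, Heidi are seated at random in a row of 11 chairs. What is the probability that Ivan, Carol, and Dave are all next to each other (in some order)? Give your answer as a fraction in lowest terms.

There are 11! = 39916800 arrangements.
Treat the three as one block: 9! placements × 3! orders within the block = 362880·6 = 2177280.
Probability = 2177280/39916800 = 3/55.

3/55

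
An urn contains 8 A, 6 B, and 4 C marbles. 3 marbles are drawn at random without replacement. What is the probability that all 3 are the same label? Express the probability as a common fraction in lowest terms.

5/51

There are C(18,3) = 816 ways to draw 3 marbles.
All same label: C(8,3) + C(6,3) + C(4,3) = 56 + 20 + 4 = 80.
Probability = 80/816 = 5/51.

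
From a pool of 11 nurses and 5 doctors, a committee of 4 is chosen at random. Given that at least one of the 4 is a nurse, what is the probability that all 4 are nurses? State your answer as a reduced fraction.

Work in counts. Selections with at least one nurse: C(16,4) − C(5,4) = 1820 − 5 = 1815.
Of those, selections where all 4 are nurses: C(11,4) = 330.
Conditional probability = 330/1815 = 2/11.

2/11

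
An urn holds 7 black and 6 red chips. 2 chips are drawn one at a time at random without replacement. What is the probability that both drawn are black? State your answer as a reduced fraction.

Multiply the conditional probabilities at each draw: 7/13 · 6/12 = 42/156 = 7/26.

7/26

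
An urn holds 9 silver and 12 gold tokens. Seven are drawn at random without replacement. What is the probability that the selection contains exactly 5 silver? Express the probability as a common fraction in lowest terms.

231/3230

Total number of selections: C(21,7) = 116280.
Selections with exactly 5 silver: choose 5 of the 9 silver and 2 of the 12 gold, C(9,5)·C(12,2) = 126·66 = 8316.
Probability = 8316/116280 = 231/3230.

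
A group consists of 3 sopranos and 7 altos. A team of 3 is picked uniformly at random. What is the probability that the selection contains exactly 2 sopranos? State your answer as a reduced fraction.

The sample space is all 3-subsets of the 10: C(10,3) = 120.
Selections with exactly 2 sopranos: choose 2 of the 3 sopranos and 1 of the 7 altos, C(3,2)·C(7,1) = 3·7 = 21.
Probability = 21/120 = 7/40.

7/40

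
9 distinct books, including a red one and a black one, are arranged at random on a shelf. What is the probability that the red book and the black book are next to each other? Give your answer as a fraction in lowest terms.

There are 9! = 362880 arrangements.
Treat the red book and the black book as a block: 8! arrangements of the blocks × 2 orders within the block = 2·40320 = 80640.
Probability = 80640/362880 = 2/9.

2/9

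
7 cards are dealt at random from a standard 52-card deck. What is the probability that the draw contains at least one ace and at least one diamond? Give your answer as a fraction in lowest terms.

53122231/133784560

There are C(52,7) = 133784560 possible draws.
By inclusion-exclusion on the complements, draws missing all aces or all diamonds: C(48,7) + C(39,7) − C(36,7) = 73629072 + 15380937 − 8347680 = 80662329.
So draws with at least one of each: 133784560 − 80662329 = 53122231, probability 53122231/133784560.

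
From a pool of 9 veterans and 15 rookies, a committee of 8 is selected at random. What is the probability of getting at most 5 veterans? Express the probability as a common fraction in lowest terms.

Total selections: C(24,8) = 735471.
Count the complement (more than 5 veterans): C(9,6)·C(15,2) + C(9,7)·C(15,1) + C(9,8)·C(15,0) = 8820 + 540 + 9 = 9369.
Probability = 1 − 9369/735471 = 726102/735471 = 80678/81719.

80678/81719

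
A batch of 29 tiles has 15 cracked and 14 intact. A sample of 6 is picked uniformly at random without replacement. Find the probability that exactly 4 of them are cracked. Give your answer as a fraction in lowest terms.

91/348

Total number of selections: C(29,6) = 475020.
Selections with exactly 4 cracked: choose 4 of the 15 cracked and 2 of the 14 intact, C(15,4)·C(14,2) = 1365·91 = 124215.
Probability = 124215/475020 = 91/348.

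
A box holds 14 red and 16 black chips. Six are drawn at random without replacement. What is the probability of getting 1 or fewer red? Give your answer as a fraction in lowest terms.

There are C(30,6) = 593775 ways to choose the 6.
Favorable selections (1 or fewer red): C(14,0)·C(16,6) + C(14,1)·C(16,5) = 8008 + 61152 = 69160.
Probability = 69160/593775 = 152/1305.

152/1305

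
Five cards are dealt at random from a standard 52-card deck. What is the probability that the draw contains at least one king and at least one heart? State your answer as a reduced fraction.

There are C(52,5) = 2598960 possible draws.
By inclusion-exclusion on the complements, draws missing all kings or all hearts: C(48,5) + C(39,5) − C(36,5) = 1712304 + 575757 − 376992 = 1911069.
So draws with at least one of each: 2598960 − 1911069 = 687891, probability 687891/2598960 = 229297/866320.

229297/866320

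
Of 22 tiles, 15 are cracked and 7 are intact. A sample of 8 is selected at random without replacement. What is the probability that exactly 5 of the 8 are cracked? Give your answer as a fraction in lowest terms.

637/1938

The sample space is all 8-subsets of the 22: C(22,8) = 319770.
Selections with exactly 5 cracked: choose 5 of the 15 cracked and 3 of the 7 intact, C(15,5)·C(7,3) = 3003·35 = 105105.
Probability = 105105/319770 = 637/1938.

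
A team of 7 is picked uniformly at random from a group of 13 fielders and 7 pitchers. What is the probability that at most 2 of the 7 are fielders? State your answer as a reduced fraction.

There are C(20,7) = 77520 ways to choose the 7.
Favorable selections (at most 2 fielders): C(13,0)·C(7,7) + C(13,1)·C(7,6) + C(13,2)·C(7,5) = 1 + 91 + 1638 = 1730.
Probability = 1730/77520 = 173/7752.

173/7752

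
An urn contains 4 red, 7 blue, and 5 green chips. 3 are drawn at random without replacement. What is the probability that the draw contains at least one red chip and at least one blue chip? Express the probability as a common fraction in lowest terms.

19/40

There are C(16,3) = 560 possible draws.
By inclusion-exclusion on the complements, draws missing all red or all blue: C(12,3) + C(9,3) − C(5,3) = 220 + 84 − 10 = 294.
So draws with at least one of each: 560 − 294 = 266, probability 266/560 = 19/40.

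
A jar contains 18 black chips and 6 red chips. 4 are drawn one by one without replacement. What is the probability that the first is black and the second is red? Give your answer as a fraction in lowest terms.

Multiply the conditional probabilities at each draw: 18/24 · 6/23 = 108/552 = 9/46.

9/46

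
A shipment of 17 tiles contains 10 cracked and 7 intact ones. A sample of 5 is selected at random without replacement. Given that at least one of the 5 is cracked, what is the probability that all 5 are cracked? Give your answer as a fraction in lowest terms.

Work in counts. Selections with at least one cracked: C(17,5) − C(7,5) = 6188 − 21 = 6167.
Of those, selections where all 5 are cracked: C(10,5) = 252.
Conditional probability = 252/6167 = 36/881.

36/881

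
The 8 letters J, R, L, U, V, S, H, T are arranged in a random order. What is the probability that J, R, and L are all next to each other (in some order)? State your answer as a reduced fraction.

There are 8! = 40320 arrangements.
Treat the three as one block: 6! placements × 3! orders within the block = 720·6 = 4320.
Probability = 4320/40320 = 3/28.

3/28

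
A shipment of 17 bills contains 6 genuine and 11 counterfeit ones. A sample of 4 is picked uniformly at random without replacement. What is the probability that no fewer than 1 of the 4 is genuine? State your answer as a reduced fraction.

Total selections: C(17,4) = 2380.
The complement is all 4 are counterfeit: C(11,4) = 330.
Probability = 1 − 330/2380 = 2050/2380 = 205/238.

205/238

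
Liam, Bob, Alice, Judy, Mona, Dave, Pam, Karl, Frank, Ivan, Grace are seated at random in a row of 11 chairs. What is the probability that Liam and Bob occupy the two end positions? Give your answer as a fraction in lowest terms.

There are 11! = 39916800 arrangements.
Place Liam and Bob at the ends in 2 ways, arrange the remaining 9 in 9! = 362880 ways: 2·362880 = 725760.
Probability = 725760/39916800 = 1/55.

1/55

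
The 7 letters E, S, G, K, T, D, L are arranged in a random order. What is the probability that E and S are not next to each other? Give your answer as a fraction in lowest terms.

There are 7! = 5040 arrangements.
Arrangements with E and S adjacent: 2·6! = 1440.
So not adjacent: 5040 − 1440 = 3600, probability 3600/5040 = 5/7.

5/7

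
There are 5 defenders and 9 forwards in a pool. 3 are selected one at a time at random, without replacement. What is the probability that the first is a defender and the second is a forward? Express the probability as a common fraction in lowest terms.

45/182

Multiply the conditional probabilities at each draw: 5/14 · 9/13 = 45/182.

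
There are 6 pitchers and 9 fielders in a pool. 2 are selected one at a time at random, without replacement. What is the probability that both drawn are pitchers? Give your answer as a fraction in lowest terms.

Multiply the conditional probabilities at each draw: 6/15 · 5/14 = 30/210 = 1/7.

1/7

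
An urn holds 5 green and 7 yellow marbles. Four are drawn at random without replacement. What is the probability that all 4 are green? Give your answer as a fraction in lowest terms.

There are C(12,4) = 495 possible selections.
Selections with all green: C(5,4) = 5.
Probability = 5/495 = 1/99.

1/99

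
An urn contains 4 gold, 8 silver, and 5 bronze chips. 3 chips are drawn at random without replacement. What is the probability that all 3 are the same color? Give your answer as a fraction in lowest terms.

7/68

There are C(17,3) = 680 ways to draw 3 chips.
All same color: C(4,3) + C(8,3) + C(5,3) = 4 + 56 + 10 = 70.
Probability = 70/680 = 7/68.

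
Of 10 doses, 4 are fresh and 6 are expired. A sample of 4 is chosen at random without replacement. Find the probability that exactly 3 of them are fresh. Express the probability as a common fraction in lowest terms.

Total number of selections: C(10,4) = 210.
Selections with exactly 3 fresh: choose 3 of the 4 fresh and 1 of the 6 expired, C(4,3)·C(6,1) = 4·6 = 24.
Probability = 24/210 = 4/35.

4/35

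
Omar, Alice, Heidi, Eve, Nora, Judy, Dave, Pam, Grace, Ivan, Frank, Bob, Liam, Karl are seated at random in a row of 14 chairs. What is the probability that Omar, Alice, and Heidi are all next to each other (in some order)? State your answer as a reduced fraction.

There are 14! = 87178291200 arrangements.
Treat the three as one block: 12! placements × 3! orders within the block = 479001600·6 = 2874009600.
Probability = 2874009600/87178291200 = 3/91.

3/91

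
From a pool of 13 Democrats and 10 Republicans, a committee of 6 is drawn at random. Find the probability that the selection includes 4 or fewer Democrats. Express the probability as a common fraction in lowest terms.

Total selections: C(23,6) = 100947.
Count the complement (more than 4 Democrats): C(13,5)·C(10,1) + C(13,6)·C(10,0) = 12870 + 1716 = 14586.
Probability = 1 − 14586/100947 = 86361/100947 = 2617/3059.

2617/3059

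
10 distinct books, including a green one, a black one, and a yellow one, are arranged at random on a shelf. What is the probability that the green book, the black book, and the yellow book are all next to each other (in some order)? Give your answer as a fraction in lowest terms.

There are 10! = 3628800 arrangements.
Treat the three as one block: 8! placements × 3! orders within the block = 40320·6 = 241920.
Probability = 241920/3628800 = 1/15.

1/15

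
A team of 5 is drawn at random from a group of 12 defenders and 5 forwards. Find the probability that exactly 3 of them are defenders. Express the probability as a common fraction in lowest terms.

550/1547

Total number of selections: C(17,5) = 6188.
Selections with exactly 3 defenders: choose 3 of the 12 defenders and 2 of the 5 forwards, C(12,3)·C(5,2) = 220·10 = 2200.
Probability = 2200/6188 = 550/1547.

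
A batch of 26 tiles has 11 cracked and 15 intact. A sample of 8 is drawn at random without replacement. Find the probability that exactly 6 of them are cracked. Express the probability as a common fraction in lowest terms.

882/28405

Total number of selections: C(26,8) = 1562275.
Selections with exactly 6 cracked: choose 6 of the 11 cracked and 2 of the 15 intact, C(11,6)·C(15,2) = 462·105 = 48510.
Probability = 48510/1562275 = 882/28405.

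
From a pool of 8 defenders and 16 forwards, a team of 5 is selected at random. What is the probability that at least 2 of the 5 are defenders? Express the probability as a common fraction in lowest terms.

There are C(24,5) = 42504 ways to choose the 5.
Favorable selections (at least 2 defenders): C(8,2)·C(16,3) + C(8,3)·C(16,2) + C(8,4)·C(16,1) + C(8,5)·C(16,0) = 15680 + 6720 + 1120 + 56 = 23576.
Probability = 23576/42504 = 421/759.

421/759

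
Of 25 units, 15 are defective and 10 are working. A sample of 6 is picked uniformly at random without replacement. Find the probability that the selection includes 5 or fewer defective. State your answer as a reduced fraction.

447/460

Total selections: C(25,6) = 177100.
The complement is exactly 6 defective: C(15,6)·C(10,0) = 5005.
Probability = 1 − 5005/177100 = 172095/177100 = 447/460.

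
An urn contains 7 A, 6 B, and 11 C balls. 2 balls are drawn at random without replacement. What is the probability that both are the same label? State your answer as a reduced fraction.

91/276

There are C(24,2) = 276 ways to draw 2 balls.
All same label: C(7,2) + C(6,2) + C(11,2) = 21 + 15 + 55 = 91.
Probability = 91/276.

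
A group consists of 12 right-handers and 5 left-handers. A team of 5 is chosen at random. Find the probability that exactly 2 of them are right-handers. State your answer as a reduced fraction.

165/1547

The sample space is all 5-subsets of the 17: C(17,5) = 6188.
Selections with exactly 2 right-handers: choose 2 of the 12 right-handers and 3 of the 5 left-handers, C(12,2)·C(5,3) = 66·10 = 660.
Probability = 660/6188 = 165/1547.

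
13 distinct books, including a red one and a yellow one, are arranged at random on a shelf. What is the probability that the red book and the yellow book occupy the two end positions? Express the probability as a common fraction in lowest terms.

There are 13! = 6227020800 arrangements.
Place the red book and the yellow book at the ends in 2 ways, arrange the remaining 11 in 11! = 39916800 ways: 2·39916800 = 79833600.
Probability = 79833600/6227020800 = 1/78.

1/78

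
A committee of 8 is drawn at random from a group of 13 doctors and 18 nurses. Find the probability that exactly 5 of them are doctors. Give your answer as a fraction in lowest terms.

2992/22475

Total number of selections: C(31,8) = 7888725.
Selections with exactly 5 doctors: choose 5 of the 13 doctors and 3 of the 18 nurses, C(13,5)·C(18,3) = 1287·816 = 1050192.
Probability = 1050192/7888725 = 2992/22475.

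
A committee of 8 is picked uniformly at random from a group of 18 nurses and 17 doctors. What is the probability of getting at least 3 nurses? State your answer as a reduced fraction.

89361/98890

Total selections: C(35,8) = 23535820.
Count the complement (fewer than 3 nurses): C(18,0)·C(17,8) + C(18,1)·C(17,7) + C(18,2)·C(17,6) = 24310 + 350064 + 1893528 = 2267902.
Probability = 1 − 2267902/23535820 = 21267918/23535820 = 89361/98890.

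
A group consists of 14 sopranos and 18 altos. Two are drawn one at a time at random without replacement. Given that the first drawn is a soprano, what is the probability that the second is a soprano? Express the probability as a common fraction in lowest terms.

After removing one soprano, 31 remain: 13 sopranos and 18 altos.
So the probability the next is a soprano is 13/31.

13/31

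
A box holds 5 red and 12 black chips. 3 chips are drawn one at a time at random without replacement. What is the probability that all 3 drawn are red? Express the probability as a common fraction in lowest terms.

1/68

Multiply the conditional probabilities at each draw: 5/17 · 4/16 · 3/15 = 60/4080 = 1/68.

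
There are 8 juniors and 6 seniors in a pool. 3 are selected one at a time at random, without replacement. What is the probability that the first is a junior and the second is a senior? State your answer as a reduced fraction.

24/91

Multiply the conditional probabilities at each draw: 8/14 · 6/13 = 48/182 = 24/91.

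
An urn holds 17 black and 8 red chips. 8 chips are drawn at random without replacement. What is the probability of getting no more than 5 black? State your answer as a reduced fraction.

185051/360525

There are C(25,8) = 1081575 ways to choose the 8.
Count the complement (more than 5 black): C(17,6)·C(8,2) + C(17,7)·C(8,1) + C(17,8)·C(8,0) = 346528 + 155584 + 24310 = 526422.
Probability = 1 − 526422/1081575 = 555153/1081575 = 185051/360525.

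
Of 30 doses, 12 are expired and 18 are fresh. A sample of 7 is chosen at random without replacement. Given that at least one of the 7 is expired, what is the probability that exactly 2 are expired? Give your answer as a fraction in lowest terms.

7854/27833

Work in counts. Selections with at least one expired: C(30,7) − C(18,7) = 2035800 − 31824 = 2003976.
Of those, selections where exactly 2 are expired: C(12,2)·C(18,5) = 66·8568 = 565488.
Conditional probability = 565488/2003976 = 7854/27833.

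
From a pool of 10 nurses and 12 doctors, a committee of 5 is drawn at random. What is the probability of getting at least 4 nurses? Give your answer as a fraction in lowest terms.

There are C(22,5) = 26334 ways to choose the 5.
Favorable selections (at least 4 nurses): C(10,4)·C(12,1) + C(10,5)·C(12,0) = 2520 + 252 = 2772.
Probability = 2772/26334 = 2/19.

2/19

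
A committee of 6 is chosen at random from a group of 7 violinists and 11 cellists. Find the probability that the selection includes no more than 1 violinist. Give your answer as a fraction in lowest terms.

44/221

Total selections: C(18,6) = 18564.
Favorable selections (no more than 1 violinist): C(7,0)·C(11,6) + C(7,1)·C(11,5) = 462 + 3234 = 3696.
Probability = 3696/18564 = 44/221.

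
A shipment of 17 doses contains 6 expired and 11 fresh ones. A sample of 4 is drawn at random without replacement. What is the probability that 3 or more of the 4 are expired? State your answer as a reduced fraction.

There are C(17,4) = 2380 ways to choose the 4.
Favorable selections (3 or more expired): C(6,3)·C(11,1) + C(6,4)·C(11,0) = 220 + 15 = 235.
Probability = 235/2380 = 47/476.

47/476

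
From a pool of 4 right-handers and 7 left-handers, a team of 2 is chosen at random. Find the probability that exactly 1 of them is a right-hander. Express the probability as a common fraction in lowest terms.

28/55

Total number of selections: C(11,2) = 55.
Selections with exactly 1 right-hander: choose 1 of the 4 right-handers and 1 of the 7 left-handers, C(4,1)·C(7,1) = 4·7 = 28.
Probability = 28/55.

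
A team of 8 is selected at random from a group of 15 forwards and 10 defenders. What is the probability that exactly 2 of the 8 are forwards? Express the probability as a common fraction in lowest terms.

The sample space is all 8-subsets of the 25: C(25,8) = 1081575.
Selections with exactly 2 forwards: choose 2 of the 15 forwards and 6 of the 10 defenders, C(15,2)·C(10,6) = 105·210 = 22050.
Probability = 22050/1081575 = 98/4807.

98/4807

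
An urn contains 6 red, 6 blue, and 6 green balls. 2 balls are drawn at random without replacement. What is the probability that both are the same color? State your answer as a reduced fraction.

5/17

There are C(18,2) = 153 ways to draw 2 balls.
All same color: C(6,2) + C(6,2) + C(6,2) = 15 + 15 + 15 = 45.
Probability = 45/153 = 5/17.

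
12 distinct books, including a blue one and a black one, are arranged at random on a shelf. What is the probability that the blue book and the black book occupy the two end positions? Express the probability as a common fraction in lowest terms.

There are 12! = 479001600 arrangements.
Place the blue book and the black book at the ends in 2 ways, arrange the remaining 10 in 10! = 3628800 ways: 2·3628800 = 7257600.
Probability = 7257600/479001600 = 1/66.

1/66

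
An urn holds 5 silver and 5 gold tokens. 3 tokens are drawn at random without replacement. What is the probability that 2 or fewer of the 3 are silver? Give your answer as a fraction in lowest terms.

Total selections: C(10,3) = 120.
Favorable selections (2 or fewer silver): C(5,0)·C(5,3) + C(5,1)·C(5,2) + C(5,2)·C(5,1) = 10 + 50 + 50 = 110.
Probability = 110/120 = 11/12.

11/12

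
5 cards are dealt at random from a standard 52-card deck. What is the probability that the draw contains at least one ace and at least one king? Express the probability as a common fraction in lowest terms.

6509/64974

There are C(52,5) = 2598960 possible draws.
By inclusion-exclusion on the complements, draws missing all aces or all kings: C(48,5) + C(48,5) − C(44,5) = 1712304 + 1712304 − 1086008 = 2338600.
So draws with at least one of each: 2598960 − 2338600 = 260360, probability 260360/2598960 = 6509/64974.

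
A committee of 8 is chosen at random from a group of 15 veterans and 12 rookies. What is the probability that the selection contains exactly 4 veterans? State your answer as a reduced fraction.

Total number of selections: C(27,8) = 2220075.
Selections with exactly 4 veterans: choose 4 of the 15 veterans and 4 of the 12 rookies, C(15,4)·C(12,4) = 1365·495 = 675675.
Probability = 675675/2220075 = 7/23.

7/23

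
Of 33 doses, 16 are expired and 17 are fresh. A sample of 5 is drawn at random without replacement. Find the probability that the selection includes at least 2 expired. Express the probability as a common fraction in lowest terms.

519/638

Total selections: C(33,5) = 237336.
Count the complement (fewer than 2 expired): C(16,0)·C(17,5) + C(16,1)·C(17,4) = 6188 + 38080 = 44268.
Probability = 1 − 44268/237336 = 193068/237336 = 519/638.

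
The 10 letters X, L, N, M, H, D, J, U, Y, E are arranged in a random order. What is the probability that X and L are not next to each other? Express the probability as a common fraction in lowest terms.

4/5

There are 10! = 3628800 arrangements.
Arrangements with X and L adjacent: 2·9! = 725760.
So not adjacent: 3628800 − 725760 = 2903040, probability 2903040/3628800 = 4/5.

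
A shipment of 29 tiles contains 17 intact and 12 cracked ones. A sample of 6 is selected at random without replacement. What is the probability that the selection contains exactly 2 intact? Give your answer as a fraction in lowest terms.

374/2639

Total number of selections: C(29,6) = 475020.
Selections with exactly 2 intact: choose 2 of the 17 intact and 4 of the 12 cracked, C(17,2)·C(12,4) = 136·495 = 67320.
Probability = 67320/475020 = 374/2639.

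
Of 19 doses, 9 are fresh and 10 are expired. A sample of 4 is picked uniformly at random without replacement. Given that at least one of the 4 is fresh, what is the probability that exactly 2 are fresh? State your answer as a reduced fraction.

270/611

Work in counts. Selections with at least one fresh: C(19,4) − C(10,4) = 3876 − 210 = 3666.
Of those, selections where exactly 2 are fresh: C(9,2)·C(10,2) = 36·45 = 1620.
Conditional probability = 1620/3666 = 270/611.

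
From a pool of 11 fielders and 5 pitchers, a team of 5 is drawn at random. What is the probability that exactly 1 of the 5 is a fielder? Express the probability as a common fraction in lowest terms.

55/4368

Total number of selections: C(16,5) = 4368.
Selections with exactly 1 fielder: choose 1 of the 11 fielders and 4 of the 5 pitchers, C(11,1)·C(5,4) = 11·5 = 55.
Probability = 55/4368.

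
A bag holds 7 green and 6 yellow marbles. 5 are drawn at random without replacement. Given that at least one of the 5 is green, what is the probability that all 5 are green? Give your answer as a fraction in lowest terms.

1/61

Work in counts. Selections with at least one green: C(13,5) − C(6,5) = 1287 − 6 = 1281.
Of those, selections where all 5 are green: C(7,5) = 21.
Conditional probability = 21/1281 = 1/61.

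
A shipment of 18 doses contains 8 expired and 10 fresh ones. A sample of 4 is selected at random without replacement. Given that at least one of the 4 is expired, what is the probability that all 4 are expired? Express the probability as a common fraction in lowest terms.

7/285

Work in counts. Selections with at least one expired: C(18,4) − C(10,4) = 3060 − 210 = 2850.
Of those, selections where all 4 are expired: C(8,4) = 70.
Conditional probability = 70/2850 = 7/285.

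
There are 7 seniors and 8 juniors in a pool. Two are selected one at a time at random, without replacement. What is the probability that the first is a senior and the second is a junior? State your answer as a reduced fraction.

Multiply the conditional probabilities at each draw: 7/15 · 8/14 = 56/210 = 4/15.

4/15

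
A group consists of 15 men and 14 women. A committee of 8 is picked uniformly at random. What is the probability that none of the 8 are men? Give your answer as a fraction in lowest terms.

There are C(29,8) = 4292145 possible selections.
Selections with no men (all women): C(14,8) = 3003.
Probability = 3003/4292145 = 7/10005.

7/10005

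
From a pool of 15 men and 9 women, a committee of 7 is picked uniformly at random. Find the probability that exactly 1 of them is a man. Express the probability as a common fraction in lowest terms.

Total number of selections: C(24,7) = 346104.
Selections with exactly 1 man: choose 1 of the 15 men and 6 of the 9 women, C(15,1)·C(9,6) = 15·84 = 1260.
Probability = 1260/346104 = 35/9614.

35/9614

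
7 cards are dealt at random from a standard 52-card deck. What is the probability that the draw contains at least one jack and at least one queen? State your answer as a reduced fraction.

There are C(52,7) = 133784560 possible draws.
By inclusion-exclusion on the complements, draws missing all jacks or all queens: C(48,7) + C(48,7) − C(44,7) = 73629072 + 73629072 − 38320568 = 108937576.
So draws with at least one of each: 133784560 − 108937576 = 24846984, probability 24846984/133784560 = 3105873/16723070.

3105873/16723070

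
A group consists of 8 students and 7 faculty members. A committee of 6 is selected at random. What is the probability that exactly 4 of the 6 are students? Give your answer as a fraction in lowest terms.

Total number of selections: C(15,6) = 5005.
Selections with exactly 4 students: choose 4 of the 8 students and 2 of the 7 faculty members, C(8,4)·C(7,2) = 70·21 = 1470.
Probability = 1470/5005 = 42/143.

42/143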